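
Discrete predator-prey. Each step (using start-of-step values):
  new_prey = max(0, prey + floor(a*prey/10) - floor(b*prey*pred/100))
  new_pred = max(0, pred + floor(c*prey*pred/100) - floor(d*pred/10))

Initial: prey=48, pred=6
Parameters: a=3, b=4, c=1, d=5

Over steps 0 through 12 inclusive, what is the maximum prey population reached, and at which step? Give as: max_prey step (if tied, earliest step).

Step 1: prey: 48+14-11=51; pred: 6+2-3=5
Step 2: prey: 51+15-10=56; pred: 5+2-2=5
Step 3: prey: 56+16-11=61; pred: 5+2-2=5
Step 4: prey: 61+18-12=67; pred: 5+3-2=6
Step 5: prey: 67+20-16=71; pred: 6+4-3=7
Step 6: prey: 71+21-19=73; pred: 7+4-3=8
Step 7: prey: 73+21-23=71; pred: 8+5-4=9
Step 8: prey: 71+21-25=67; pred: 9+6-4=11
Step 9: prey: 67+20-29=58; pred: 11+7-5=13
Step 10: prey: 58+17-30=45; pred: 13+7-6=14
Step 11: prey: 45+13-25=33; pred: 14+6-7=13
Step 12: prey: 33+9-17=25; pred: 13+4-6=11
Max prey = 73 at step 6

Answer: 73 6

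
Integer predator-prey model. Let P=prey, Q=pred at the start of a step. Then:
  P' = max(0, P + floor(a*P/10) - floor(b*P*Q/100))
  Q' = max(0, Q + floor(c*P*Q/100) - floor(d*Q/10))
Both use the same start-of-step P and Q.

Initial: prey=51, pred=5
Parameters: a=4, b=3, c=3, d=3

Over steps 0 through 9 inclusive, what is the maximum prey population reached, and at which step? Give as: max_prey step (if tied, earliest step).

Answer: 68 2

Derivation:
Step 1: prey: 51+20-7=64; pred: 5+7-1=11
Step 2: prey: 64+25-21=68; pred: 11+21-3=29
Step 3: prey: 68+27-59=36; pred: 29+59-8=80
Step 4: prey: 36+14-86=0; pred: 80+86-24=142
Step 5: prey: 0+0-0=0; pred: 142+0-42=100
Step 6: prey: 0+0-0=0; pred: 100+0-30=70
Step 7: prey: 0+0-0=0; pred: 70+0-21=49
Step 8: prey: 0+0-0=0; pred: 49+0-14=35
Step 9: prey: 0+0-0=0; pred: 35+0-10=25
Max prey = 68 at step 2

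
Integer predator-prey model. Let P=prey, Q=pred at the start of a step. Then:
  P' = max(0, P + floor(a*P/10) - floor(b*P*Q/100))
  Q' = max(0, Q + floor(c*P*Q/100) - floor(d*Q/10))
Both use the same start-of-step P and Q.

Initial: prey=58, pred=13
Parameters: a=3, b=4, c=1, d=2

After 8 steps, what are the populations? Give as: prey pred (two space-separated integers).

Step 1: prey: 58+17-30=45; pred: 13+7-2=18
Step 2: prey: 45+13-32=26; pred: 18+8-3=23
Step 3: prey: 26+7-23=10; pred: 23+5-4=24
Step 4: prey: 10+3-9=4; pred: 24+2-4=22
Step 5: prey: 4+1-3=2; pred: 22+0-4=18
Step 6: prey: 2+0-1=1; pred: 18+0-3=15
Step 7: prey: 1+0-0=1; pred: 15+0-3=12
Step 8: prey: 1+0-0=1; pred: 12+0-2=10

Answer: 1 10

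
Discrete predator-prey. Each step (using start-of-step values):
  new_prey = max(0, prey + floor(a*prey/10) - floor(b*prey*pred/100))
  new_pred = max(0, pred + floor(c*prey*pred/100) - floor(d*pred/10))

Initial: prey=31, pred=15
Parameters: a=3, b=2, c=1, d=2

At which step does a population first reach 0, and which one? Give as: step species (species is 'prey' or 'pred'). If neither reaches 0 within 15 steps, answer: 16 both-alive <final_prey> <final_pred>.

Step 1: prey: 31+9-9=31; pred: 15+4-3=16
Step 2: prey: 31+9-9=31; pred: 16+4-3=17
Step 3: prey: 31+9-10=30; pred: 17+5-3=19
Step 4: prey: 30+9-11=28; pred: 19+5-3=21
Step 5: prey: 28+8-11=25; pred: 21+5-4=22
Step 6: prey: 25+7-11=21; pred: 22+5-4=23
Step 7: prey: 21+6-9=18; pred: 23+4-4=23
Step 8: prey: 18+5-8=15; pred: 23+4-4=23
Step 9: prey: 15+4-6=13; pred: 23+3-4=22
Step 10: prey: 13+3-5=11; pred: 22+2-4=20
Step 11: prey: 11+3-4=10; pred: 20+2-4=18
Step 12: prey: 10+3-3=10; pred: 18+1-3=16
Step 13: prey: 10+3-3=10; pred: 16+1-3=14
Step 14: prey: 10+3-2=11; pred: 14+1-2=13
Step 15: prey: 11+3-2=12; pred: 13+1-2=12
No extinction within 15 steps

Answer: 16 both-alive 12 12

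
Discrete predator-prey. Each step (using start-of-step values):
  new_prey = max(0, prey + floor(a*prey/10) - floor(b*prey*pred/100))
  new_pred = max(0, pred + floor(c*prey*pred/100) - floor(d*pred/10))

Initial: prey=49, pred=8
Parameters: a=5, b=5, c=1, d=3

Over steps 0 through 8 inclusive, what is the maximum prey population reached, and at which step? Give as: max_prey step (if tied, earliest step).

Step 1: prey: 49+24-19=54; pred: 8+3-2=9
Step 2: prey: 54+27-24=57; pred: 9+4-2=11
Step 3: prey: 57+28-31=54; pred: 11+6-3=14
Step 4: prey: 54+27-37=44; pred: 14+7-4=17
Step 5: prey: 44+22-37=29; pred: 17+7-5=19
Step 6: prey: 29+14-27=16; pred: 19+5-5=19
Step 7: prey: 16+8-15=9; pred: 19+3-5=17
Step 8: prey: 9+4-7=6; pred: 17+1-5=13
Max prey = 57 at step 2

Answer: 57 2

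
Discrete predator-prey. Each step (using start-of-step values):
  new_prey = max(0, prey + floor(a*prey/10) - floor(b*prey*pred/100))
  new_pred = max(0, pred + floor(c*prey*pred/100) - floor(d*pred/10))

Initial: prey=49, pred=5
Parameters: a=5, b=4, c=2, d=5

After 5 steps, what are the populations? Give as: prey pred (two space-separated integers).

Answer: 0 69

Derivation:
Step 1: prey: 49+24-9=64; pred: 5+4-2=7
Step 2: prey: 64+32-17=79; pred: 7+8-3=12
Step 3: prey: 79+39-37=81; pred: 12+18-6=24
Step 4: prey: 81+40-77=44; pred: 24+38-12=50
Step 5: prey: 44+22-88=0; pred: 50+44-25=69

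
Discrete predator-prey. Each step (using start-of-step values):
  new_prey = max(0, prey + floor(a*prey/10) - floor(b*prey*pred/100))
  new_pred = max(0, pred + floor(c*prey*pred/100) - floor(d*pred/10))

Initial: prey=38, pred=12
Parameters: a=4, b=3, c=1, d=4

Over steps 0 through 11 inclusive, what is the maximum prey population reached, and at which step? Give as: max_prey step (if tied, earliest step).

Step 1: prey: 38+15-13=40; pred: 12+4-4=12
Step 2: prey: 40+16-14=42; pred: 12+4-4=12
Step 3: prey: 42+16-15=43; pred: 12+5-4=13
Step 4: prey: 43+17-16=44; pred: 13+5-5=13
Step 5: prey: 44+17-17=44; pred: 13+5-5=13
Step 6: prey: 44+17-17=44; pred: 13+5-5=13
Step 7: prey: 44+17-17=44; pred: 13+5-5=13
Step 8: prey: 44+17-17=44; pred: 13+5-5=13
Step 9: prey: 44+17-17=44; pred: 13+5-5=13
Step 10: prey: 44+17-17=44; pred: 13+5-5=13
Step 11: prey: 44+17-17=44; pred: 13+5-5=13
Max prey = 44 at step 4

Answer: 44 4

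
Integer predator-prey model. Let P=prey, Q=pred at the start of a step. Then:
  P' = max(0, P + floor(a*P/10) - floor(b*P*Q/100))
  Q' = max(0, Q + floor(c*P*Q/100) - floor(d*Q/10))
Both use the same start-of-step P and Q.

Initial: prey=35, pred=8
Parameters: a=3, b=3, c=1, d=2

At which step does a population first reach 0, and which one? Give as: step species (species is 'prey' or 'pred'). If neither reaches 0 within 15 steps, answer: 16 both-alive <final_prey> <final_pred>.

Step 1: prey: 35+10-8=37; pred: 8+2-1=9
Step 2: prey: 37+11-9=39; pred: 9+3-1=11
Step 3: prey: 39+11-12=38; pred: 11+4-2=13
Step 4: prey: 38+11-14=35; pred: 13+4-2=15
Step 5: prey: 35+10-15=30; pred: 15+5-3=17
Step 6: prey: 30+9-15=24; pred: 17+5-3=19
Step 7: prey: 24+7-13=18; pred: 19+4-3=20
Step 8: prey: 18+5-10=13; pred: 20+3-4=19
Step 9: prey: 13+3-7=9; pred: 19+2-3=18
Step 10: prey: 9+2-4=7; pred: 18+1-3=16
Step 11: prey: 7+2-3=6; pred: 16+1-3=14
Step 12: prey: 6+1-2=5; pred: 14+0-2=12
Step 13: prey: 5+1-1=5; pred: 12+0-2=10
Step 14: prey: 5+1-1=5; pred: 10+0-2=8
Step 15: prey: 5+1-1=5; pred: 8+0-1=7
No extinction within 15 steps

Answer: 16 both-alive 5 7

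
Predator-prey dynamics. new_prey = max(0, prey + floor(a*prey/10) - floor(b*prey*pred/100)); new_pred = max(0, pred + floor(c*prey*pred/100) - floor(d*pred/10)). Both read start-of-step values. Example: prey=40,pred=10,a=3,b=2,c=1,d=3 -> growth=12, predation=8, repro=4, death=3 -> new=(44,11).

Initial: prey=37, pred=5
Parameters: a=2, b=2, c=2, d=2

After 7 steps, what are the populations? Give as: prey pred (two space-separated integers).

Step 1: prey: 37+7-3=41; pred: 5+3-1=7
Step 2: prey: 41+8-5=44; pred: 7+5-1=11
Step 3: prey: 44+8-9=43; pred: 11+9-2=18
Step 4: prey: 43+8-15=36; pred: 18+15-3=30
Step 5: prey: 36+7-21=22; pred: 30+21-6=45
Step 6: prey: 22+4-19=7; pred: 45+19-9=55
Step 7: prey: 7+1-7=1; pred: 55+7-11=51

Answer: 1 51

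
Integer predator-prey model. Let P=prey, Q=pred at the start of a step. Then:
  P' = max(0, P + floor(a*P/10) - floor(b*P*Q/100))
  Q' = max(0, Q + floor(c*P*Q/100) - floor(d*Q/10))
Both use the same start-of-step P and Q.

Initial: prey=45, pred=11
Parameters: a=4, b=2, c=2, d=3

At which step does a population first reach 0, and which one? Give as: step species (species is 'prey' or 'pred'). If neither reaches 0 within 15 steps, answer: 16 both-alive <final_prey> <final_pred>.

Answer: 5 prey

Derivation:
Step 1: prey: 45+18-9=54; pred: 11+9-3=17
Step 2: prey: 54+21-18=57; pred: 17+18-5=30
Step 3: prey: 57+22-34=45; pred: 30+34-9=55
Step 4: prey: 45+18-49=14; pred: 55+49-16=88
Step 5: prey: 14+5-24=0; pred: 88+24-26=86
First extinction: prey at step 5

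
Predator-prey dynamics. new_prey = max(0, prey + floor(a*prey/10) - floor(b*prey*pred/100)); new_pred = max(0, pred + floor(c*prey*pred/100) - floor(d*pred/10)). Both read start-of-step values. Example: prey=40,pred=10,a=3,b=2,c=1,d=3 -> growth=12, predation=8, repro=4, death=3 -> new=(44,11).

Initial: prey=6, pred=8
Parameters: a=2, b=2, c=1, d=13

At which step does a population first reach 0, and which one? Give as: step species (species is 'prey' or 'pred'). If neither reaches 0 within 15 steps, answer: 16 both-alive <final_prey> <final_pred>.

Answer: 1 pred

Derivation:
Step 1: prey: 6+1-0=7; pred: 8+0-10=0
First extinction: pred at step 1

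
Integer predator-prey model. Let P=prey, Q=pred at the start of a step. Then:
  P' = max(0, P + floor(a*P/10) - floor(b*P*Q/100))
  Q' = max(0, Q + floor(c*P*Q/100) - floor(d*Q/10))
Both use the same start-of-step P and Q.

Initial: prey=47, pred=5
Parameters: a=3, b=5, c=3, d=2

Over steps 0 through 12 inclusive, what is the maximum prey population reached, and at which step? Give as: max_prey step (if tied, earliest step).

Step 1: prey: 47+14-11=50; pred: 5+7-1=11
Step 2: prey: 50+15-27=38; pred: 11+16-2=25
Step 3: prey: 38+11-47=2; pred: 25+28-5=48
Step 4: prey: 2+0-4=0; pred: 48+2-9=41
Step 5: prey: 0+0-0=0; pred: 41+0-8=33
Step 6: prey: 0+0-0=0; pred: 33+0-6=27
Step 7: prey: 0+0-0=0; pred: 27+0-5=22
Step 8: prey: 0+0-0=0; pred: 22+0-4=18
Step 9: prey: 0+0-0=0; pred: 18+0-3=15
Step 10: prey: 0+0-0=0; pred: 15+0-3=12
Step 11: prey: 0+0-0=0; pred: 12+0-2=10
Step 12: prey: 0+0-0=0; pred: 10+0-2=8
Max prey = 50 at step 1

Answer: 50 1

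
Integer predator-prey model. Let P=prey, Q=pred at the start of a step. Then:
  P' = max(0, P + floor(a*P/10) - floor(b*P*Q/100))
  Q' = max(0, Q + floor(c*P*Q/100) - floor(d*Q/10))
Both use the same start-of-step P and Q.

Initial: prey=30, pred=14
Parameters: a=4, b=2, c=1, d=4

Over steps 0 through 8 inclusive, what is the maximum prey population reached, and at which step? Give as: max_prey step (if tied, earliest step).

Step 1: prey: 30+12-8=34; pred: 14+4-5=13
Step 2: prey: 34+13-8=39; pred: 13+4-5=12
Step 3: prey: 39+15-9=45; pred: 12+4-4=12
Step 4: prey: 45+18-10=53; pred: 12+5-4=13
Step 5: prey: 53+21-13=61; pred: 13+6-5=14
Step 6: prey: 61+24-17=68; pred: 14+8-5=17
Step 7: prey: 68+27-23=72; pred: 17+11-6=22
Step 8: prey: 72+28-31=69; pred: 22+15-8=29
Max prey = 72 at step 7

Answer: 72 7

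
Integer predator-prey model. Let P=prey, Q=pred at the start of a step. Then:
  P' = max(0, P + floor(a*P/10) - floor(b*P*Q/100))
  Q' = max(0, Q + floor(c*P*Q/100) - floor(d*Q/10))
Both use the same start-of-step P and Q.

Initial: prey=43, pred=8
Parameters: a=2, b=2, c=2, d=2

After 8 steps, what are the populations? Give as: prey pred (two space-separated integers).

Step 1: prey: 43+8-6=45; pred: 8+6-1=13
Step 2: prey: 45+9-11=43; pred: 13+11-2=22
Step 3: prey: 43+8-18=33; pred: 22+18-4=36
Step 4: prey: 33+6-23=16; pred: 36+23-7=52
Step 5: prey: 16+3-16=3; pred: 52+16-10=58
Step 6: prey: 3+0-3=0; pred: 58+3-11=50
Step 7: prey: 0+0-0=0; pred: 50+0-10=40
Step 8: prey: 0+0-0=0; pred: 40+0-8=32

Answer: 0 32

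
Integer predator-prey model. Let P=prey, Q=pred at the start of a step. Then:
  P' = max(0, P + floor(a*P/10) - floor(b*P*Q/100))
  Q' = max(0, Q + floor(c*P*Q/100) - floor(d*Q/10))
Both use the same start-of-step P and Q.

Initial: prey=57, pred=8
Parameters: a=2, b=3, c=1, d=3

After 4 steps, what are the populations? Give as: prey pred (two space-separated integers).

Step 1: prey: 57+11-13=55; pred: 8+4-2=10
Step 2: prey: 55+11-16=50; pred: 10+5-3=12
Step 3: prey: 50+10-18=42; pred: 12+6-3=15
Step 4: prey: 42+8-18=32; pred: 15+6-4=17

Answer: 32 17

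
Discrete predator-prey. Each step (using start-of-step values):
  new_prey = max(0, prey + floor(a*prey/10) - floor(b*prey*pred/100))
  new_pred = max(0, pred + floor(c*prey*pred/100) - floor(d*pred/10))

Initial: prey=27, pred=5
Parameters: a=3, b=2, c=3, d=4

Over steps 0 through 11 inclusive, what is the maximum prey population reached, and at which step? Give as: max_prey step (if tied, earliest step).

Step 1: prey: 27+8-2=33; pred: 5+4-2=7
Step 2: prey: 33+9-4=38; pred: 7+6-2=11
Step 3: prey: 38+11-8=41; pred: 11+12-4=19
Step 4: prey: 41+12-15=38; pred: 19+23-7=35
Step 5: prey: 38+11-26=23; pred: 35+39-14=60
Step 6: prey: 23+6-27=2; pred: 60+41-24=77
Step 7: prey: 2+0-3=0; pred: 77+4-30=51
Step 8: prey: 0+0-0=0; pred: 51+0-20=31
Step 9: prey: 0+0-0=0; pred: 31+0-12=19
Step 10: prey: 0+0-0=0; pred: 19+0-7=12
Step 11: prey: 0+0-0=0; pred: 12+0-4=8
Max prey = 41 at step 3

Answer: 41 3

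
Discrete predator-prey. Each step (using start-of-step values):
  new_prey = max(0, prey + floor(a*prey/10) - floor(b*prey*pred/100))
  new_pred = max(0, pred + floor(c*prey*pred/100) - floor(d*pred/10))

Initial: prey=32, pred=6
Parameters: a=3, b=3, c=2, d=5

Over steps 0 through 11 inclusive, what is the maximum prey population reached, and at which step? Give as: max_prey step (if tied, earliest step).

Answer: 46 4

Derivation:
Step 1: prey: 32+9-5=36; pred: 6+3-3=6
Step 2: prey: 36+10-6=40; pred: 6+4-3=7
Step 3: prey: 40+12-8=44; pred: 7+5-3=9
Step 4: prey: 44+13-11=46; pred: 9+7-4=12
Step 5: prey: 46+13-16=43; pred: 12+11-6=17
Step 6: prey: 43+12-21=34; pred: 17+14-8=23
Step 7: prey: 34+10-23=21; pred: 23+15-11=27
Step 8: prey: 21+6-17=10; pred: 27+11-13=25
Step 9: prey: 10+3-7=6; pred: 25+5-12=18
Step 10: prey: 6+1-3=4; pred: 18+2-9=11
Step 11: prey: 4+1-1=4; pred: 11+0-5=6
Max prey = 46 at step 4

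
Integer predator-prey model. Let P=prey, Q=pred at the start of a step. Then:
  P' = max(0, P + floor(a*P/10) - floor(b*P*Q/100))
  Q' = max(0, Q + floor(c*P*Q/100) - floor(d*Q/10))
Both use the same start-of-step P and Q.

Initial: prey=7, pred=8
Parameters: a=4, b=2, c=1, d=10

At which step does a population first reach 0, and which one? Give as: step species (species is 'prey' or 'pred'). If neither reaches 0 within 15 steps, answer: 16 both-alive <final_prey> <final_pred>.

Answer: 1 pred

Derivation:
Step 1: prey: 7+2-1=8; pred: 8+0-8=0
First extinction: pred at step 1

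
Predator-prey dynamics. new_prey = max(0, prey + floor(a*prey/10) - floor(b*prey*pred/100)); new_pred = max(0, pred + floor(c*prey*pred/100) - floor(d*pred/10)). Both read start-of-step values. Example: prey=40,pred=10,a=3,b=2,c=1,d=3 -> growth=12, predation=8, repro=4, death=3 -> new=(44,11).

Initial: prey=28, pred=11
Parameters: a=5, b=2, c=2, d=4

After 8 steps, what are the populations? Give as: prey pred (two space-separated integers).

Step 1: prey: 28+14-6=36; pred: 11+6-4=13
Step 2: prey: 36+18-9=45; pred: 13+9-5=17
Step 3: prey: 45+22-15=52; pred: 17+15-6=26
Step 4: prey: 52+26-27=51; pred: 26+27-10=43
Step 5: prey: 51+25-43=33; pred: 43+43-17=69
Step 6: prey: 33+16-45=4; pred: 69+45-27=87
Step 7: prey: 4+2-6=0; pred: 87+6-34=59
Step 8: prey: 0+0-0=0; pred: 59+0-23=36

Answer: 0 36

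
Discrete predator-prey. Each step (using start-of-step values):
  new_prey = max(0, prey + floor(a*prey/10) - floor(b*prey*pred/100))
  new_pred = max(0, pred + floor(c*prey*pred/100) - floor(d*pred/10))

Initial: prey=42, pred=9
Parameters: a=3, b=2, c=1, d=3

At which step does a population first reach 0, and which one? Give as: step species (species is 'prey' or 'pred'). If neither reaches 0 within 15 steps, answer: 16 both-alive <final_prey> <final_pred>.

Step 1: prey: 42+12-7=47; pred: 9+3-2=10
Step 2: prey: 47+14-9=52; pred: 10+4-3=11
Step 3: prey: 52+15-11=56; pred: 11+5-3=13
Step 4: prey: 56+16-14=58; pred: 13+7-3=17
Step 5: prey: 58+17-19=56; pred: 17+9-5=21
Step 6: prey: 56+16-23=49; pred: 21+11-6=26
Step 7: prey: 49+14-25=38; pred: 26+12-7=31
Step 8: prey: 38+11-23=26; pred: 31+11-9=33
Step 9: prey: 26+7-17=16; pred: 33+8-9=32
Step 10: prey: 16+4-10=10; pred: 32+5-9=28
Step 11: prey: 10+3-5=8; pred: 28+2-8=22
Step 12: prey: 8+2-3=7; pred: 22+1-6=17
Step 13: prey: 7+2-2=7; pred: 17+1-5=13
Step 14: prey: 7+2-1=8; pred: 13+0-3=10
Step 15: prey: 8+2-1=9; pred: 10+0-3=7
No extinction within 15 steps

Answer: 16 both-alive 9 7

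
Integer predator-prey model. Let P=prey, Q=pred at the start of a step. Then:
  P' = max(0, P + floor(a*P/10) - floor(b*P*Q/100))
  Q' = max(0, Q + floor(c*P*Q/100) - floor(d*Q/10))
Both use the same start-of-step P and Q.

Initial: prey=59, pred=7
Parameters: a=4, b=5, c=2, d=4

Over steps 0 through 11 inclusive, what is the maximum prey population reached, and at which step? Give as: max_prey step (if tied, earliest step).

Step 1: prey: 59+23-20=62; pred: 7+8-2=13
Step 2: prey: 62+24-40=46; pred: 13+16-5=24
Step 3: prey: 46+18-55=9; pred: 24+22-9=37
Step 4: prey: 9+3-16=0; pred: 37+6-14=29
Step 5: prey: 0+0-0=0; pred: 29+0-11=18
Step 6: prey: 0+0-0=0; pred: 18+0-7=11
Step 7: prey: 0+0-0=0; pred: 11+0-4=7
Step 8: prey: 0+0-0=0; pred: 7+0-2=5
Step 9: prey: 0+0-0=0; pred: 5+0-2=3
Step 10: prey: 0+0-0=0; pred: 3+0-1=2
Step 11: prey: 0+0-0=0; pred: 2+0-0=2
Max prey = 62 at step 1

Answer: 62 1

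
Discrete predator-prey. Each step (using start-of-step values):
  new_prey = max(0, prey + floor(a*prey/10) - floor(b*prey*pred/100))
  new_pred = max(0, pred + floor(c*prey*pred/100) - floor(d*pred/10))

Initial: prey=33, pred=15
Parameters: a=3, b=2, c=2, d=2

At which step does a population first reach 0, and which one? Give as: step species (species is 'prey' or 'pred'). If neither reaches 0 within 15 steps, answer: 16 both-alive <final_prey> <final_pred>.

Step 1: prey: 33+9-9=33; pred: 15+9-3=21
Step 2: prey: 33+9-13=29; pred: 21+13-4=30
Step 3: prey: 29+8-17=20; pred: 30+17-6=41
Step 4: prey: 20+6-16=10; pred: 41+16-8=49
Step 5: prey: 10+3-9=4; pred: 49+9-9=49
Step 6: prey: 4+1-3=2; pred: 49+3-9=43
Step 7: prey: 2+0-1=1; pred: 43+1-8=36
Step 8: prey: 1+0-0=1; pred: 36+0-7=29
Step 9: prey: 1+0-0=1; pred: 29+0-5=24
Step 10: prey: 1+0-0=1; pred: 24+0-4=20
Step 11: prey: 1+0-0=1; pred: 20+0-4=16
Step 12: prey: 1+0-0=1; pred: 16+0-3=13
Step 13: prey: 1+0-0=1; pred: 13+0-2=11
Step 14: prey: 1+0-0=1; pred: 11+0-2=9
Step 15: prey: 1+0-0=1; pred: 9+0-1=8
No extinction within 15 steps

Answer: 16 both-alive 1 8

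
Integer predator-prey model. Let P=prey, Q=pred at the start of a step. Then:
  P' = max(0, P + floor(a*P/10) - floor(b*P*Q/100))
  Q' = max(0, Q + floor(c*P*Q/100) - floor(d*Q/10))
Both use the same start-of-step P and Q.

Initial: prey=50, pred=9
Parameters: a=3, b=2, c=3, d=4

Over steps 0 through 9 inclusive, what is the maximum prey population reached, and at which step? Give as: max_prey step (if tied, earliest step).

Answer: 56 1

Derivation:
Step 1: prey: 50+15-9=56; pred: 9+13-3=19
Step 2: prey: 56+16-21=51; pred: 19+31-7=43
Step 3: prey: 51+15-43=23; pred: 43+65-17=91
Step 4: prey: 23+6-41=0; pred: 91+62-36=117
Step 5: prey: 0+0-0=0; pred: 117+0-46=71
Step 6: prey: 0+0-0=0; pred: 71+0-28=43
Step 7: prey: 0+0-0=0; pred: 43+0-17=26
Step 8: prey: 0+0-0=0; pred: 26+0-10=16
Step 9: prey: 0+0-0=0; pred: 16+0-6=10
Max prey = 56 at step 1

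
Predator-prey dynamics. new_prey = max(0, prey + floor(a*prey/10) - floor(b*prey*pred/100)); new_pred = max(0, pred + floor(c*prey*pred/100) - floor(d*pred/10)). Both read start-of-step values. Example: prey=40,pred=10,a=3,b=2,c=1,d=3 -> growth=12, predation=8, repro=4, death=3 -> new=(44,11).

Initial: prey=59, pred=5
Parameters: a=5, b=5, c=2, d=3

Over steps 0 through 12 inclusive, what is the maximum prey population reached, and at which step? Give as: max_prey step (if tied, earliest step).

Answer: 78 2

Derivation:
Step 1: prey: 59+29-14=74; pred: 5+5-1=9
Step 2: prey: 74+37-33=78; pred: 9+13-2=20
Step 3: prey: 78+39-78=39; pred: 20+31-6=45
Step 4: prey: 39+19-87=0; pred: 45+35-13=67
Step 5: prey: 0+0-0=0; pred: 67+0-20=47
Step 6: prey: 0+0-0=0; pred: 47+0-14=33
Step 7: prey: 0+0-0=0; pred: 33+0-9=24
Step 8: prey: 0+0-0=0; pred: 24+0-7=17
Step 9: prey: 0+0-0=0; pred: 17+0-5=12
Step 10: prey: 0+0-0=0; pred: 12+0-3=9
Step 11: prey: 0+0-0=0; pred: 9+0-2=7
Step 12: prey: 0+0-0=0; pred: 7+0-2=5
Max prey = 78 at step 2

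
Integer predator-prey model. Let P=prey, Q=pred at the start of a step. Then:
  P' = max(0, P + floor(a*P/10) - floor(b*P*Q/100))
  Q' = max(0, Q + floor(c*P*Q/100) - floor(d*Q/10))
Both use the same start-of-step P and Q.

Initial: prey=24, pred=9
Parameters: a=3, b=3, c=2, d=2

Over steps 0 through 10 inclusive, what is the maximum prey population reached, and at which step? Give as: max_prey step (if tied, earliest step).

Step 1: prey: 24+7-6=25; pred: 9+4-1=12
Step 2: prey: 25+7-9=23; pred: 12+6-2=16
Step 3: prey: 23+6-11=18; pred: 16+7-3=20
Step 4: prey: 18+5-10=13; pred: 20+7-4=23
Step 5: prey: 13+3-8=8; pred: 23+5-4=24
Step 6: prey: 8+2-5=5; pred: 24+3-4=23
Step 7: prey: 5+1-3=3; pred: 23+2-4=21
Step 8: prey: 3+0-1=2; pred: 21+1-4=18
Step 9: prey: 2+0-1=1; pred: 18+0-3=15
Step 10: prey: 1+0-0=1; pred: 15+0-3=12
Max prey = 25 at step 1

Answer: 25 1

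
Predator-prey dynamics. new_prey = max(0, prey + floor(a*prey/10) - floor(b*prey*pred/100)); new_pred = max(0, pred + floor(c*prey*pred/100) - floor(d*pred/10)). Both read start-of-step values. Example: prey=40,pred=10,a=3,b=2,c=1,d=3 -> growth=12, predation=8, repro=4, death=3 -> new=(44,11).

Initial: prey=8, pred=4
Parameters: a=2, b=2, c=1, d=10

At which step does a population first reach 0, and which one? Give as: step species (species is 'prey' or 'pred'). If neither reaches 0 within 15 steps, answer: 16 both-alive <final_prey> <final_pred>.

Step 1: prey: 8+1-0=9; pred: 4+0-4=0
First extinction: pred at step 1

Answer: 1 pred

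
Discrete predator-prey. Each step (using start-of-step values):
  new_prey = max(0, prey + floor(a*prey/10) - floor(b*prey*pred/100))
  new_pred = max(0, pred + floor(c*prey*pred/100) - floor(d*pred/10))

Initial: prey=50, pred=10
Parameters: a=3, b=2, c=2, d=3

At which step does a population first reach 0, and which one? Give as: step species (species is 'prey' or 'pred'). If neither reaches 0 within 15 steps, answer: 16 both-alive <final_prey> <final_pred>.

Answer: 5 prey

Derivation:
Step 1: prey: 50+15-10=55; pred: 10+10-3=17
Step 2: prey: 55+16-18=53; pred: 17+18-5=30
Step 3: prey: 53+15-31=37; pred: 30+31-9=52
Step 4: prey: 37+11-38=10; pred: 52+38-15=75
Step 5: prey: 10+3-15=0; pred: 75+15-22=68
First extinction: prey at step 5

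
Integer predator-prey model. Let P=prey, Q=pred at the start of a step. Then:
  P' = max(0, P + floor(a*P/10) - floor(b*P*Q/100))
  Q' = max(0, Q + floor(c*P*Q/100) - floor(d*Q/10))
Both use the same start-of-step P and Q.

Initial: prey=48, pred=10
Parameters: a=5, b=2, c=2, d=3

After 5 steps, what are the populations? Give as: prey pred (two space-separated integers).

Step 1: prey: 48+24-9=63; pred: 10+9-3=16
Step 2: prey: 63+31-20=74; pred: 16+20-4=32
Step 3: prey: 74+37-47=64; pred: 32+47-9=70
Step 4: prey: 64+32-89=7; pred: 70+89-21=138
Step 5: prey: 7+3-19=0; pred: 138+19-41=116

Answer: 0 116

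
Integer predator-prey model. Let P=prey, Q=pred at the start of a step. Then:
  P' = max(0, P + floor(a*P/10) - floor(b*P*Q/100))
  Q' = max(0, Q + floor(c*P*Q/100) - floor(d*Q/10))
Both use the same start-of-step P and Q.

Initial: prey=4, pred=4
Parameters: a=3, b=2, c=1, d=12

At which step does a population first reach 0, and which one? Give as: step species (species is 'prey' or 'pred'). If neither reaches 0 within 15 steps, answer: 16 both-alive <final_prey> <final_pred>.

Answer: 1 pred

Derivation:
Step 1: prey: 4+1-0=5; pred: 4+0-4=0
First extinction: pred at step 1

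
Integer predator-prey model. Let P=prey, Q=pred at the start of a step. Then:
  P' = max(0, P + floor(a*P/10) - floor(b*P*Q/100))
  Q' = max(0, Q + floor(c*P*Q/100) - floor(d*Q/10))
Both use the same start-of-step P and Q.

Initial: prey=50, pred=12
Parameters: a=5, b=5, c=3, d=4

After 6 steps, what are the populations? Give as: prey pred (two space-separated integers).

Step 1: prey: 50+25-30=45; pred: 12+18-4=26
Step 2: prey: 45+22-58=9; pred: 26+35-10=51
Step 3: prey: 9+4-22=0; pred: 51+13-20=44
Step 4: prey: 0+0-0=0; pred: 44+0-17=27
Step 5: prey: 0+0-0=0; pred: 27+0-10=17
Step 6: prey: 0+0-0=0; pred: 17+0-6=11

Answer: 0 11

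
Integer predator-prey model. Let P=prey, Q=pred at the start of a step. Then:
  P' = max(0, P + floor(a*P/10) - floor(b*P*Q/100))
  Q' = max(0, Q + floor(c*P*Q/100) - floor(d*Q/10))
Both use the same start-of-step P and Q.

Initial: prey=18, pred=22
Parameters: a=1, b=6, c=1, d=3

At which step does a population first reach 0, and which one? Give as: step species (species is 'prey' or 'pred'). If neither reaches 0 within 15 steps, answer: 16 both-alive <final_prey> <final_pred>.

Answer: 1 prey

Derivation:
Step 1: prey: 18+1-23=0; pred: 22+3-6=19
First extinction: prey at step 1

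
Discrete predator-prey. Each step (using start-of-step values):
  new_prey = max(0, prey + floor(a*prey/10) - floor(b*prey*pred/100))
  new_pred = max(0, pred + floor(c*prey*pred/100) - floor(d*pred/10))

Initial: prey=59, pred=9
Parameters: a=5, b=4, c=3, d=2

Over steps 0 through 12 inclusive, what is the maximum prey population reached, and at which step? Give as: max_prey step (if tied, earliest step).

Answer: 67 1

Derivation:
Step 1: prey: 59+29-21=67; pred: 9+15-1=23
Step 2: prey: 67+33-61=39; pred: 23+46-4=65
Step 3: prey: 39+19-101=0; pred: 65+76-13=128
Step 4: prey: 0+0-0=0; pred: 128+0-25=103
Step 5: prey: 0+0-0=0; pred: 103+0-20=83
Step 6: prey: 0+0-0=0; pred: 83+0-16=67
Step 7: prey: 0+0-0=0; pred: 67+0-13=54
Step 8: prey: 0+0-0=0; pred: 54+0-10=44
Step 9: prey: 0+0-0=0; pred: 44+0-8=36
Step 10: prey: 0+0-0=0; pred: 36+0-7=29
Step 11: prey: 0+0-0=0; pred: 29+0-5=24
Step 12: prey: 0+0-0=0; pred: 24+0-4=20
Max prey = 67 at step 1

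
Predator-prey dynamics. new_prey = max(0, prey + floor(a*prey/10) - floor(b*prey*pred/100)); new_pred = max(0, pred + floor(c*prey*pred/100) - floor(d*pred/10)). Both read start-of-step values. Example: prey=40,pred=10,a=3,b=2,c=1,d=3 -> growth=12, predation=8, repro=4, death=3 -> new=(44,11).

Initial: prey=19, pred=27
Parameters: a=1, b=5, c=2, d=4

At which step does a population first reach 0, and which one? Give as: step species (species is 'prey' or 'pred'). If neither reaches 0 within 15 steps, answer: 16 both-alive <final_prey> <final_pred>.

Step 1: prey: 19+1-25=0; pred: 27+10-10=27
First extinction: prey at step 1

Answer: 1 prey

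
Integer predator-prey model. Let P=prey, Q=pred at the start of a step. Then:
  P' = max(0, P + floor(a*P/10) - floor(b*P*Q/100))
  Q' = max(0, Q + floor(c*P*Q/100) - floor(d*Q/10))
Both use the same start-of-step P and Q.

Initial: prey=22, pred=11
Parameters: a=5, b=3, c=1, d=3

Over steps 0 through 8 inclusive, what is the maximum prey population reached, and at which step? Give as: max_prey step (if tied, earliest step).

Answer: 70 7

Derivation:
Step 1: prey: 22+11-7=26; pred: 11+2-3=10
Step 2: prey: 26+13-7=32; pred: 10+2-3=9
Step 3: prey: 32+16-8=40; pred: 9+2-2=9
Step 4: prey: 40+20-10=50; pred: 9+3-2=10
Step 5: prey: 50+25-15=60; pred: 10+5-3=12
Step 6: prey: 60+30-21=69; pred: 12+7-3=16
Step 7: prey: 69+34-33=70; pred: 16+11-4=23
Step 8: prey: 70+35-48=57; pred: 23+16-6=33
Max prey = 70 at step 7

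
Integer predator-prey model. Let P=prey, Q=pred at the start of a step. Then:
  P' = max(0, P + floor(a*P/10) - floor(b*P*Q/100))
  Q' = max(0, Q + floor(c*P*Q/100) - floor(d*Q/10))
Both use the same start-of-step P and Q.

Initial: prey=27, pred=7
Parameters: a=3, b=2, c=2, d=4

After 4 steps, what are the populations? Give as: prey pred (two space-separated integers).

Answer: 40 18

Derivation:
Step 1: prey: 27+8-3=32; pred: 7+3-2=8
Step 2: prey: 32+9-5=36; pred: 8+5-3=10
Step 3: prey: 36+10-7=39; pred: 10+7-4=13
Step 4: prey: 39+11-10=40; pred: 13+10-5=18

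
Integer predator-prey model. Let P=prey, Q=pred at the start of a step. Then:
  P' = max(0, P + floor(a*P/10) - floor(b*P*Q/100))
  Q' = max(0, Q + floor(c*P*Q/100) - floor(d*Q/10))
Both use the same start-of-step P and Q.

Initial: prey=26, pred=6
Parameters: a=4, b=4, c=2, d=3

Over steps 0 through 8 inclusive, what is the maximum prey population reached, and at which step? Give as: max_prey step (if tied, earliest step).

Step 1: prey: 26+10-6=30; pred: 6+3-1=8
Step 2: prey: 30+12-9=33; pred: 8+4-2=10
Step 3: prey: 33+13-13=33; pred: 10+6-3=13
Step 4: prey: 33+13-17=29; pred: 13+8-3=18
Step 5: prey: 29+11-20=20; pred: 18+10-5=23
Step 6: prey: 20+8-18=10; pred: 23+9-6=26
Step 7: prey: 10+4-10=4; pred: 26+5-7=24
Step 8: prey: 4+1-3=2; pred: 24+1-7=18
Max prey = 33 at step 2

Answer: 33 2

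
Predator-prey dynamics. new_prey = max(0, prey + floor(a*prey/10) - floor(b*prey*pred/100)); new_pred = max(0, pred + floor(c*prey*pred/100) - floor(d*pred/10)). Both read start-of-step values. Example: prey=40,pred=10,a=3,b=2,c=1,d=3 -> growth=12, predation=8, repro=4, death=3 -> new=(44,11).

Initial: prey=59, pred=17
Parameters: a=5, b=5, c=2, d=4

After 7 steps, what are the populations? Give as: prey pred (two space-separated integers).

Step 1: prey: 59+29-50=38; pred: 17+20-6=31
Step 2: prey: 38+19-58=0; pred: 31+23-12=42
Step 3: prey: 0+0-0=0; pred: 42+0-16=26
Step 4: prey: 0+0-0=0; pred: 26+0-10=16
Step 5: prey: 0+0-0=0; pred: 16+0-6=10
Step 6: prey: 0+0-0=0; pred: 10+0-4=6
Step 7: prey: 0+0-0=0; pred: 6+0-2=4

Answer: 0 4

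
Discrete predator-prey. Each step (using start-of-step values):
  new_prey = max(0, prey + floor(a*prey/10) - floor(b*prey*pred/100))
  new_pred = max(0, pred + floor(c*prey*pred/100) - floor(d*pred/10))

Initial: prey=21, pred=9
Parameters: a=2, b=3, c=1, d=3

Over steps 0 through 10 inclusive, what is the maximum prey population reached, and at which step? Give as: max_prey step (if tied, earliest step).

Step 1: prey: 21+4-5=20; pred: 9+1-2=8
Step 2: prey: 20+4-4=20; pred: 8+1-2=7
Step 3: prey: 20+4-4=20; pred: 7+1-2=6
Step 4: prey: 20+4-3=21; pred: 6+1-1=6
Step 5: prey: 21+4-3=22; pred: 6+1-1=6
Step 6: prey: 22+4-3=23; pred: 6+1-1=6
Step 7: prey: 23+4-4=23; pred: 6+1-1=6
Step 8: prey: 23+4-4=23; pred: 6+1-1=6
Step 9: prey: 23+4-4=23; pred: 6+1-1=6
Step 10: prey: 23+4-4=23; pred: 6+1-1=6
Max prey = 23 at step 6

Answer: 23 6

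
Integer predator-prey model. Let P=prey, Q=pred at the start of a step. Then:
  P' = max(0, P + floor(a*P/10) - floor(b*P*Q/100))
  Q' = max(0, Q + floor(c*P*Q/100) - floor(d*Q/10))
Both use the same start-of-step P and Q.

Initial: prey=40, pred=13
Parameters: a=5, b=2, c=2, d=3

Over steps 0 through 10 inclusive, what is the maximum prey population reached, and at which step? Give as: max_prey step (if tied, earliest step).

Answer: 55 2

Derivation:
Step 1: prey: 40+20-10=50; pred: 13+10-3=20
Step 2: prey: 50+25-20=55; pred: 20+20-6=34
Step 3: prey: 55+27-37=45; pred: 34+37-10=61
Step 4: prey: 45+22-54=13; pred: 61+54-18=97
Step 5: prey: 13+6-25=0; pred: 97+25-29=93
Step 6: prey: 0+0-0=0; pred: 93+0-27=66
Step 7: prey: 0+0-0=0; pred: 66+0-19=47
Step 8: prey: 0+0-0=0; pred: 47+0-14=33
Step 9: prey: 0+0-0=0; pred: 33+0-9=24
Step 10: prey: 0+0-0=0; pred: 24+0-7=17
Max prey = 55 at step 2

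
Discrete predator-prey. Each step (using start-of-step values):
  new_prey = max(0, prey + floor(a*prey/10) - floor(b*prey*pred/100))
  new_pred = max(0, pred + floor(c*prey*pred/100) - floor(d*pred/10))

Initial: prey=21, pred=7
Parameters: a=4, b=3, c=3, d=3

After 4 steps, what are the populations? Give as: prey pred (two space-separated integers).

Answer: 22 33

Derivation:
Step 1: prey: 21+8-4=25; pred: 7+4-2=9
Step 2: prey: 25+10-6=29; pred: 9+6-2=13
Step 3: prey: 29+11-11=29; pred: 13+11-3=21
Step 4: prey: 29+11-18=22; pred: 21+18-6=33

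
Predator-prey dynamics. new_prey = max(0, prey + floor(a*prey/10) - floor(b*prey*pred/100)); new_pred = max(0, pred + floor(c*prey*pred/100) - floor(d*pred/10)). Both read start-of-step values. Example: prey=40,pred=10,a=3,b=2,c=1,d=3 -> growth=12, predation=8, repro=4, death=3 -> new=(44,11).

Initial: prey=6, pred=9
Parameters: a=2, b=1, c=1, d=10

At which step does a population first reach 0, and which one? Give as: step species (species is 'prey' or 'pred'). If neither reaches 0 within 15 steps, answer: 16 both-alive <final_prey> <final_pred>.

Answer: 1 pred

Derivation:
Step 1: prey: 6+1-0=7; pred: 9+0-9=0
First extinction: pred at step 1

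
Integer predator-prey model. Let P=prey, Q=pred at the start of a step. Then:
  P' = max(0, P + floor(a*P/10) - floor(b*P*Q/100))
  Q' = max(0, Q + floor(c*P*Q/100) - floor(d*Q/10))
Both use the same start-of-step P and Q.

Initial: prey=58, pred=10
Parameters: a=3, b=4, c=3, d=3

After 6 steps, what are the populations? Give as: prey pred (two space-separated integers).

Step 1: prey: 58+17-23=52; pred: 10+17-3=24
Step 2: prey: 52+15-49=18; pred: 24+37-7=54
Step 3: prey: 18+5-38=0; pred: 54+29-16=67
Step 4: prey: 0+0-0=0; pred: 67+0-20=47
Step 5: prey: 0+0-0=0; pred: 47+0-14=33
Step 6: prey: 0+0-0=0; pred: 33+0-9=24

Answer: 0 24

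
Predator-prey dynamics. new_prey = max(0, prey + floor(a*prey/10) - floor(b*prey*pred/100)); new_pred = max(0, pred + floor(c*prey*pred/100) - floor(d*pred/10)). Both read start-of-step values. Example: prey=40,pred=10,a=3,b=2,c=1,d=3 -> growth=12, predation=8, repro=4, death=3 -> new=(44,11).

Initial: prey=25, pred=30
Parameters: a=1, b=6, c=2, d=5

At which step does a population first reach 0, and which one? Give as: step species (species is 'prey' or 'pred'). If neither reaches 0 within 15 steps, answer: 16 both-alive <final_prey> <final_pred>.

Step 1: prey: 25+2-45=0; pred: 30+15-15=30
First extinction: prey at step 1

Answer: 1 prey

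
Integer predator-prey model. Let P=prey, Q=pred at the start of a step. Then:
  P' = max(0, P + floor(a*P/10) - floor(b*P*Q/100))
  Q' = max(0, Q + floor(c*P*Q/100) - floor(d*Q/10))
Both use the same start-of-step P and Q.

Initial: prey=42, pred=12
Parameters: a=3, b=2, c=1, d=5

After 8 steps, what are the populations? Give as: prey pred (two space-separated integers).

Answer: 81 17

Derivation:
Step 1: prey: 42+12-10=44; pred: 12+5-6=11
Step 2: prey: 44+13-9=48; pred: 11+4-5=10
Step 3: prey: 48+14-9=53; pred: 10+4-5=9
Step 4: prey: 53+15-9=59; pred: 9+4-4=9
Step 5: prey: 59+17-10=66; pred: 9+5-4=10
Step 6: prey: 66+19-13=72; pred: 10+6-5=11
Step 7: prey: 72+21-15=78; pred: 11+7-5=13
Step 8: prey: 78+23-20=81; pred: 13+10-6=17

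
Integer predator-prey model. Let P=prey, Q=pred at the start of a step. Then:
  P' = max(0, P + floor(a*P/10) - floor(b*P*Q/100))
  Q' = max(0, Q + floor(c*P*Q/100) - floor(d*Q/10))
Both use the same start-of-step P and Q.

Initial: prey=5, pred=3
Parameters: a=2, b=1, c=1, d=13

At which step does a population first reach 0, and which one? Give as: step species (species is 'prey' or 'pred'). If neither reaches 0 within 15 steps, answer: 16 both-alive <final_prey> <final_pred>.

Answer: 1 pred

Derivation:
Step 1: prey: 5+1-0=6; pred: 3+0-3=0
First extinction: pred at step 1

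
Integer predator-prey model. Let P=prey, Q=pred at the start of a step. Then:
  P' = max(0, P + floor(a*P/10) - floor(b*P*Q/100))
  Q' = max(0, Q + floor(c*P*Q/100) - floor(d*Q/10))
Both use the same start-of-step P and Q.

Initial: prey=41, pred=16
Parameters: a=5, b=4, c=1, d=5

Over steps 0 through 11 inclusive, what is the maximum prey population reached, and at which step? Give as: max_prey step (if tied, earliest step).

Answer: 99 10

Derivation:
Step 1: prey: 41+20-26=35; pred: 16+6-8=14
Step 2: prey: 35+17-19=33; pred: 14+4-7=11
Step 3: prey: 33+16-14=35; pred: 11+3-5=9
Step 4: prey: 35+17-12=40; pred: 9+3-4=8
Step 5: prey: 40+20-12=48; pred: 8+3-4=7
Step 6: prey: 48+24-13=59; pred: 7+3-3=7
Step 7: prey: 59+29-16=72; pred: 7+4-3=8
Step 8: prey: 72+36-23=85; pred: 8+5-4=9
Step 9: prey: 85+42-30=97; pred: 9+7-4=12
Step 10: prey: 97+48-46=99; pred: 12+11-6=17
Step 11: prey: 99+49-67=81; pred: 17+16-8=25
Max prey = 99 at step 10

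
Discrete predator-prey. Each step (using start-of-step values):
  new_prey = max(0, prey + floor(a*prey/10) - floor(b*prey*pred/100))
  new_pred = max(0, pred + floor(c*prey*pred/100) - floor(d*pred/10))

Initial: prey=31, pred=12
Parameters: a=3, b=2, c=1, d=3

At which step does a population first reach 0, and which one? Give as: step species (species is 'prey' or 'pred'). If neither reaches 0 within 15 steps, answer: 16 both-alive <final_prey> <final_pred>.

Answer: 16 both-alive 18 15

Derivation:
Step 1: prey: 31+9-7=33; pred: 12+3-3=12
Step 2: prey: 33+9-7=35; pred: 12+3-3=12
Step 3: prey: 35+10-8=37; pred: 12+4-3=13
Step 4: prey: 37+11-9=39; pred: 13+4-3=14
Step 5: prey: 39+11-10=40; pred: 14+5-4=15
Step 6: prey: 40+12-12=40; pred: 15+6-4=17
Step 7: prey: 40+12-13=39; pred: 17+6-5=18
Step 8: prey: 39+11-14=36; pred: 18+7-5=20
Step 9: prey: 36+10-14=32; pred: 20+7-6=21
Step 10: prey: 32+9-13=28; pred: 21+6-6=21
Step 11: prey: 28+8-11=25; pred: 21+5-6=20
Step 12: prey: 25+7-10=22; pred: 20+5-6=19
Step 13: prey: 22+6-8=20; pred: 19+4-5=18
Step 14: prey: 20+6-7=19; pred: 18+3-5=16
Step 15: prey: 19+5-6=18; pred: 16+3-4=15
No extinction within 15 steps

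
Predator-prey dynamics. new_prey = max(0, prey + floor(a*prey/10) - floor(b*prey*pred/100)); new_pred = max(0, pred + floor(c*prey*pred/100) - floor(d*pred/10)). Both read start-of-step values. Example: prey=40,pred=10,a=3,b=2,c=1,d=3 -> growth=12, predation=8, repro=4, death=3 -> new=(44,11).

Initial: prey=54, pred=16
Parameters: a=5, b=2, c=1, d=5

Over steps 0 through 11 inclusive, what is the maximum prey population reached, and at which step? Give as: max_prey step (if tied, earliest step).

Answer: 92 4

Derivation:
Step 1: prey: 54+27-17=64; pred: 16+8-8=16
Step 2: prey: 64+32-20=76; pred: 16+10-8=18
Step 3: prey: 76+38-27=87; pred: 18+13-9=22
Step 4: prey: 87+43-38=92; pred: 22+19-11=30
Step 5: prey: 92+46-55=83; pred: 30+27-15=42
Step 6: prey: 83+41-69=55; pred: 42+34-21=55
Step 7: prey: 55+27-60=22; pred: 55+30-27=58
Step 8: prey: 22+11-25=8; pred: 58+12-29=41
Step 9: prey: 8+4-6=6; pred: 41+3-20=24
Step 10: prey: 6+3-2=7; pred: 24+1-12=13
Step 11: prey: 7+3-1=9; pred: 13+0-6=7
Max prey = 92 at step 4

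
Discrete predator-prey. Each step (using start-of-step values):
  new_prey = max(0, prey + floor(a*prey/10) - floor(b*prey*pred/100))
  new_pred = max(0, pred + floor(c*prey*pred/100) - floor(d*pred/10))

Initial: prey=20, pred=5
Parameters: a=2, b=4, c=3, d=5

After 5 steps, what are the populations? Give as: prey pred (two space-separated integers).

Step 1: prey: 20+4-4=20; pred: 5+3-2=6
Step 2: prey: 20+4-4=20; pred: 6+3-3=6
Step 3: prey: 20+4-4=20; pred: 6+3-3=6
Step 4: prey: 20+4-4=20; pred: 6+3-3=6
Step 5: prey: 20+4-4=20; pred: 6+3-3=6

Answer: 20 6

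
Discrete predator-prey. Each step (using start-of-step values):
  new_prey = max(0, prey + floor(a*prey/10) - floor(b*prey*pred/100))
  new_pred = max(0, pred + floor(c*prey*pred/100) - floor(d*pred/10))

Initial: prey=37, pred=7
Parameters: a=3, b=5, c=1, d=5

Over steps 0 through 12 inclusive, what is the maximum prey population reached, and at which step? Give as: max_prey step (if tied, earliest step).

Answer: 95 11

Derivation:
Step 1: prey: 37+11-12=36; pred: 7+2-3=6
Step 2: prey: 36+10-10=36; pred: 6+2-3=5
Step 3: prey: 36+10-9=37; pred: 5+1-2=4
Step 4: prey: 37+11-7=41; pred: 4+1-2=3
Step 5: prey: 41+12-6=47; pred: 3+1-1=3
Step 6: prey: 47+14-7=54; pred: 3+1-1=3
Step 7: prey: 54+16-8=62; pred: 3+1-1=3
Step 8: prey: 62+18-9=71; pred: 3+1-1=3
Step 9: prey: 71+21-10=82; pred: 3+2-1=4
Step 10: prey: 82+24-16=90; pred: 4+3-2=5
Step 11: prey: 90+27-22=95; pred: 5+4-2=7
Step 12: prey: 95+28-33=90; pred: 7+6-3=10
Max prey = 95 at step 11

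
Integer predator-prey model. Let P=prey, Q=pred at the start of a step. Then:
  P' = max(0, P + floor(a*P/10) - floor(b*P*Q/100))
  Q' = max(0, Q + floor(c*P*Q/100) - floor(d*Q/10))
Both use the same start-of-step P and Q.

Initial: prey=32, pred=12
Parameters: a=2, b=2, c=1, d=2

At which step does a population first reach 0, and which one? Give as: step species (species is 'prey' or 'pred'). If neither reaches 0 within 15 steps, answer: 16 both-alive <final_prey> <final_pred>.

Step 1: prey: 32+6-7=31; pred: 12+3-2=13
Step 2: prey: 31+6-8=29; pred: 13+4-2=15
Step 3: prey: 29+5-8=26; pred: 15+4-3=16
Step 4: prey: 26+5-8=23; pred: 16+4-3=17
Step 5: prey: 23+4-7=20; pred: 17+3-3=17
Step 6: prey: 20+4-6=18; pred: 17+3-3=17
Step 7: prey: 18+3-6=15; pred: 17+3-3=17
Step 8: prey: 15+3-5=13; pred: 17+2-3=16
Step 9: prey: 13+2-4=11; pred: 16+2-3=15
Step 10: prey: 11+2-3=10; pred: 15+1-3=13
Step 11: prey: 10+2-2=10; pred: 13+1-2=12
Step 12: prey: 10+2-2=10; pred: 12+1-2=11
Step 13: prey: 10+2-2=10; pred: 11+1-2=10
Step 14: prey: 10+2-2=10; pred: 10+1-2=9
Step 15: prey: 10+2-1=11; pred: 9+0-1=8
No extinction within 15 steps

Answer: 16 both-alive 11 8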